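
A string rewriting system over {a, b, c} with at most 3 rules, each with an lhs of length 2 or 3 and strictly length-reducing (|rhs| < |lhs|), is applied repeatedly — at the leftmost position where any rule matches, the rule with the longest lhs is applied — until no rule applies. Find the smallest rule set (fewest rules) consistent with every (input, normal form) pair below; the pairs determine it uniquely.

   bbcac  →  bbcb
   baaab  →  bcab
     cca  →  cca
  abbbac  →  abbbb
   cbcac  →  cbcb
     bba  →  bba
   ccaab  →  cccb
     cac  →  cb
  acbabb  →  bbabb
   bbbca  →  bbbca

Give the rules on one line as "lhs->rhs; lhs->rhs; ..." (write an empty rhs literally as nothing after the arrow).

aa->c; ac->b

  | bbcac => bbcb
  | baaab => bcab
  | cca
  | abbbac => abbbb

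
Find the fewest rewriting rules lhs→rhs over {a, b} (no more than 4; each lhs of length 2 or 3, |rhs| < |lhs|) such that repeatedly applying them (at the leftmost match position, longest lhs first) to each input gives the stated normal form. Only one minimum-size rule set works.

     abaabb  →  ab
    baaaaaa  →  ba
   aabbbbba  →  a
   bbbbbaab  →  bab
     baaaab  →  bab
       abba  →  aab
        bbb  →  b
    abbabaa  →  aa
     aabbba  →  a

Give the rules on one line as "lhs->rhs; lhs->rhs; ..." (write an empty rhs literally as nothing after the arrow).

  | abaabb => bbabb => abbb => ab
  | baaaaaa => baaaaa => baaaa => baaa => baa => ba
  | aabbbbba => aabbba => aaba => abb => a
  | bbbbbaab => bbbaab => baab => bab

aba->bb; baa->ba; bb->; bba->ab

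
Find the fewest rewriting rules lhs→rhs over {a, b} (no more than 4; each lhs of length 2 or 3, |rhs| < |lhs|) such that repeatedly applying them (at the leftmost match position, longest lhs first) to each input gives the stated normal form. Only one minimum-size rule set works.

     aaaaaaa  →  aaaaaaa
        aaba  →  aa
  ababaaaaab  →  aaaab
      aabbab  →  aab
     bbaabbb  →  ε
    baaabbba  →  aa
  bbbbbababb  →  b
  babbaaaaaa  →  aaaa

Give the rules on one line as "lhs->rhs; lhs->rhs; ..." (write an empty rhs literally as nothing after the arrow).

ba->; baa->; bb->b; bbb->

  | aaaaaaa
  | aaba => aa
  | ababaaaaab => abaaaaab => aaaab
  | aabbab => aabab => aab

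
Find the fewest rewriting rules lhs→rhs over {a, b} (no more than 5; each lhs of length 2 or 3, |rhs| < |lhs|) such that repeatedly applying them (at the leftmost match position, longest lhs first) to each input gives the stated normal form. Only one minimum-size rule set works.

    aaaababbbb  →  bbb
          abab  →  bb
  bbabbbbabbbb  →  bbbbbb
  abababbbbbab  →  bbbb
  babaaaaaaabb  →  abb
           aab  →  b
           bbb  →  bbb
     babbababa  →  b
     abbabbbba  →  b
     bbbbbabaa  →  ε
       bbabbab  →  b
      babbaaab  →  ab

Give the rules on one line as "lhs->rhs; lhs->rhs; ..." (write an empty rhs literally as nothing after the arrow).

  | aaaababbbb => aababbbb => babbbb => bbb
  | abab => bb
  | bbabbbbabbbb => bbbbabbbb => bbbbbb
  | abababbbbbab => bbabbbbbab => bbbbbab => bbbb

aa->; aba->b; ba->a; bab->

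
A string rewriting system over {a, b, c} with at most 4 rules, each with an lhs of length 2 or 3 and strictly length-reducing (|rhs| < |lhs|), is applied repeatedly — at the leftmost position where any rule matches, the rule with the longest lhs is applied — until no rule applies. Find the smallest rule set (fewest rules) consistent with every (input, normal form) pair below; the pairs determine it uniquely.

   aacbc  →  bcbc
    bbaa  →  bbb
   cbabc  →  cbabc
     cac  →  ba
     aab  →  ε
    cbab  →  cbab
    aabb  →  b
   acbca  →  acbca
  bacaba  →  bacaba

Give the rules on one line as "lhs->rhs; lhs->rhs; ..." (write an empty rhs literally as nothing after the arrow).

aa->b; aab->; cac->ba

  | aacbc => bcbc
  | bbaa => bbb
  | cbabc
  | cac => ba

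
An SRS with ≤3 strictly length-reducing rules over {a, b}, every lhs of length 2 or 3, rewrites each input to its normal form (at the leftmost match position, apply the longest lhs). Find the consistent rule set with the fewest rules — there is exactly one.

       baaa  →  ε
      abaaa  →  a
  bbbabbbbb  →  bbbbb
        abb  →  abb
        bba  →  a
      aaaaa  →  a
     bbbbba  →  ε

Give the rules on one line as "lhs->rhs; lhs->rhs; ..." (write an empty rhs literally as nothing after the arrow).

aa->; ba->; bba->a

  | baaa => aa => ε
  | abaaa => aaa => a
  | bbbabbbbb => babbbbb => bbbbb
  | abb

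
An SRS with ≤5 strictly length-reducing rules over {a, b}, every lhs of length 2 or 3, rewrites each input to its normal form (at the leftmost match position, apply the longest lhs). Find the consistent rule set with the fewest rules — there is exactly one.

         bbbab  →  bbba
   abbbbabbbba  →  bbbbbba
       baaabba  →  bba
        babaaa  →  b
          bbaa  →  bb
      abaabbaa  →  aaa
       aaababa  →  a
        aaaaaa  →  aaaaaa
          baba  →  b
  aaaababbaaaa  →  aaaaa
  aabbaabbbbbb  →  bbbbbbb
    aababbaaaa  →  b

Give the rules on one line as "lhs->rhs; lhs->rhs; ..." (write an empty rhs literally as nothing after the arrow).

  | bbbab => bbba
  | abbbbabbbba => bbbabbbba => bbbbbba
  | baaabba => babba => bba
  | babaaa => baaaa => baa => b

aab->; ab->a; abb->b; baa->b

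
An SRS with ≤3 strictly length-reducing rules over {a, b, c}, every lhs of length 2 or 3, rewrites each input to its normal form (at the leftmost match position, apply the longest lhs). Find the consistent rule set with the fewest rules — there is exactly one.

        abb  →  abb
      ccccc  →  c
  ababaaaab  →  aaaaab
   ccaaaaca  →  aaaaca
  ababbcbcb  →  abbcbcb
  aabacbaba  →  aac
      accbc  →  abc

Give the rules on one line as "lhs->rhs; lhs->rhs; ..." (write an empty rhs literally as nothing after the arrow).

ba->; baa->aa; cc->

  | abb
  | ccccc => ccc => c
  | ababaaaab => abaaaab => aaaaab
  | ccaaaaca => aaaaca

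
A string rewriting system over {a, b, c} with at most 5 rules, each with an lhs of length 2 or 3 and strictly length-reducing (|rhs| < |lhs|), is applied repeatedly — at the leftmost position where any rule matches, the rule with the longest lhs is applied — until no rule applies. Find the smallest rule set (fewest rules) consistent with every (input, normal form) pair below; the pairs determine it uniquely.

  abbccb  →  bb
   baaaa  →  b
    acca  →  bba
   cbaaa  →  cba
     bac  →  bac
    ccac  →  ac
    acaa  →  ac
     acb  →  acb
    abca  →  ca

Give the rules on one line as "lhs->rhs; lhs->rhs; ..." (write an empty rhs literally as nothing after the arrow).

  | abbccb => bccb => bb
  | baaaa => baa => b
  | acca => bba
  | cbaaa => cba

aa->; ab->; acc->bb; cc->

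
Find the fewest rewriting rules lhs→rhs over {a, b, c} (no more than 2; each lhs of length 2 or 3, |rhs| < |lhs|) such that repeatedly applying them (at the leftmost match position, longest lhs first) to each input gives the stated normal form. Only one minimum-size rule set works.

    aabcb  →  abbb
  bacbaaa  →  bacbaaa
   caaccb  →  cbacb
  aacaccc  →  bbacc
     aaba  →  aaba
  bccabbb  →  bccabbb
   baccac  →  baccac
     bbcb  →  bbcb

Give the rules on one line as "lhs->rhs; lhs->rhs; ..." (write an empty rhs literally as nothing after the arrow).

aac->ba; abc->bb

  | aabcb => abbb
  | bacbaaa
  | caaccb => cbacb
  | aacaccc => baaccc => bbacc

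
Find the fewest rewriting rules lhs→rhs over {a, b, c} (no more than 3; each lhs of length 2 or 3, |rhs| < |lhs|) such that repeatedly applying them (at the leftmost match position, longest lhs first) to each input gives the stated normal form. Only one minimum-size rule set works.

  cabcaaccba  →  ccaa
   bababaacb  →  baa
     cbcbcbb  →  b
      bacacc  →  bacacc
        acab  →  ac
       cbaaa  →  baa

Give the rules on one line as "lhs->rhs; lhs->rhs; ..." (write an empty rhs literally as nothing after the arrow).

ab->; cb->; cba->b

  | cabcaaccba => ccaaccba => ccaacb => ccaa
  | bababaacb => babaacb => baacb => baa
  | cbcbcbb => cbcbb => cbb => b
  | bacacc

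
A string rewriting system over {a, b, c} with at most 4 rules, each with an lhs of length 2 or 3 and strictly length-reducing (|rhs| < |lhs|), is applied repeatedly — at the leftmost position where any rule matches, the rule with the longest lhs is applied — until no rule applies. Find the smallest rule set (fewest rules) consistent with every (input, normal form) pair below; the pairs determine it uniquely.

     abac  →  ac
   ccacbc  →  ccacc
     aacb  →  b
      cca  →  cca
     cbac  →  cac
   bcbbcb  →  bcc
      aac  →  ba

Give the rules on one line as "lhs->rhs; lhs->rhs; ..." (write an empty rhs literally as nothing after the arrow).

aac->ba; ab->; cb->c

  | abac => ac
  | ccacbc => ccacc
  | aacb => bab => b
  | cca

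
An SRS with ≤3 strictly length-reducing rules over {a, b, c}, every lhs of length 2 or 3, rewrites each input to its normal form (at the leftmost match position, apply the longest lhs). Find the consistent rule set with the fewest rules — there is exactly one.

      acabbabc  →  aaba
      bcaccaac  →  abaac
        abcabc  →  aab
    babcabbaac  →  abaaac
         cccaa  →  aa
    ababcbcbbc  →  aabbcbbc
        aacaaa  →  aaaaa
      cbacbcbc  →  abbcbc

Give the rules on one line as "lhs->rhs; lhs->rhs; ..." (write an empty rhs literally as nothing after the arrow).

bab->ba; bac->ab; ca->a

  | acabbabc => aabbabc => aabbac => aabab => aaba
  | bcaccaac => baccaac => abcaac => abaac
  | abcabc => ababc => abac => aab
  | babcabbaac => bacabbaac => ababbaac => ababaac => abaaac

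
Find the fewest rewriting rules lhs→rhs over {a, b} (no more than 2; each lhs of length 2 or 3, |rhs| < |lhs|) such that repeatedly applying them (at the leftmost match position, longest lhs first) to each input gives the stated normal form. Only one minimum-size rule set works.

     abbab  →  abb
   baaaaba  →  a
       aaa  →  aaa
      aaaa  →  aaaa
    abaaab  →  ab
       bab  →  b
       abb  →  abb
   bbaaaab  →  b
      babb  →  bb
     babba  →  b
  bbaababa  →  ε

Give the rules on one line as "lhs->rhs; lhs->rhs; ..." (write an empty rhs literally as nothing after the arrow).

aab->b; ba->

  | abbab => abb
  | baaaaba => aaaba => aba => a
  | aaa
  | aaaa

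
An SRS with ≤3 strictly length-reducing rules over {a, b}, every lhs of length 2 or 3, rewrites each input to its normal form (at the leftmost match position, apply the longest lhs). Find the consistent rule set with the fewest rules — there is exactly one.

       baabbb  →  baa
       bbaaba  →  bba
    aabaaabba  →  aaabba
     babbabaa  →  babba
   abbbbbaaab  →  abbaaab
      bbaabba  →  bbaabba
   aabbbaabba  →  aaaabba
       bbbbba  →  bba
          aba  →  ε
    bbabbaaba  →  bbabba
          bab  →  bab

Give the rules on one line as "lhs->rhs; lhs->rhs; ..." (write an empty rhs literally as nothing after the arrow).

aba->; bbb->

  | baabbb => baa
  | bbaaba => bba
  | aabaaabba => aaabba
  | babbabaa => babba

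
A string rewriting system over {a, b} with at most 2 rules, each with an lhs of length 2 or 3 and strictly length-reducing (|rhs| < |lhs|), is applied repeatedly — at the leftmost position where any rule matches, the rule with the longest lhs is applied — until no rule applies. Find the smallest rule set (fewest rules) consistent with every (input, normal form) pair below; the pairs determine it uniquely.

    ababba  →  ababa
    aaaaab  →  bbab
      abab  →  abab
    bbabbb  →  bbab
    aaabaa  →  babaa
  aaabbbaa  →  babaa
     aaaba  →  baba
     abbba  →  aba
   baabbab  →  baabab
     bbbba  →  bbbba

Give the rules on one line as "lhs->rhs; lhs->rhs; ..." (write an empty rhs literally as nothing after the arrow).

  | ababba => ababa
  | aaaaab => baaab => bbab
  | abab
  | bbabbb => bbabb => bbab

aaa->ba; abb->ab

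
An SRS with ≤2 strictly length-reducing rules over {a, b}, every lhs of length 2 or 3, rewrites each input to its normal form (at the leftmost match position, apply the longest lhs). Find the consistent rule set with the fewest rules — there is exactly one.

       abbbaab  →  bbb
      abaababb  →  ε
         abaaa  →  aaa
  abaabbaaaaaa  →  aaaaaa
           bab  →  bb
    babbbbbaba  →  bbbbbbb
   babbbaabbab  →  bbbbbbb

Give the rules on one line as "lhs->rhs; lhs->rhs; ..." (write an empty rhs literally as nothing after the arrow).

  | abbbaab => bbaab => bbab => bbb
  | abaababb => aababb => aabb => ab => ε
  | abaaa => aaa
  | abaabbaaaaaa => aabbaaaaaa => abaaaaaa => aaaaaa

ab->; ba->b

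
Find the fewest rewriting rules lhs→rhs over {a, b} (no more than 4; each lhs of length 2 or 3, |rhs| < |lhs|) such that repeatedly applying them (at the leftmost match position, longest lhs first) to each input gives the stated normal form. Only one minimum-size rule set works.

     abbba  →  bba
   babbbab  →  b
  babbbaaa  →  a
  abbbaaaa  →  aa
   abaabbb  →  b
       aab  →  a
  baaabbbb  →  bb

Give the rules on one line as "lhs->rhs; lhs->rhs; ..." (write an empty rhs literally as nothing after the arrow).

ab->; baa->a; bab->

  | abbba => bba
  | babbbab => bbab => b
  | babbbaaa => bbaaa => baa => a
  | abbbaaaa => bbaaaa => baaa => aa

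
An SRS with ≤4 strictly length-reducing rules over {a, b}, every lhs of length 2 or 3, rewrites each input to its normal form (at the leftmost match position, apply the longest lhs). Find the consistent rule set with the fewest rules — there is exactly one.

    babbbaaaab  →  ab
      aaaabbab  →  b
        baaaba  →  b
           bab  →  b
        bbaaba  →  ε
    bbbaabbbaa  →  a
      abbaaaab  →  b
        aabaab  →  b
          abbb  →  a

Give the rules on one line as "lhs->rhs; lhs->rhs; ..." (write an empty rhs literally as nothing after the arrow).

  | babbbaaaab => bbbaaaab => abaaaab => aaaab => baab => ab
  | aaaabbab => baabbab => abbab => aaab => bab => b
  | baaaba => aaba => bba => aa => b
  | bab => b

aa->b; ba->; bb->a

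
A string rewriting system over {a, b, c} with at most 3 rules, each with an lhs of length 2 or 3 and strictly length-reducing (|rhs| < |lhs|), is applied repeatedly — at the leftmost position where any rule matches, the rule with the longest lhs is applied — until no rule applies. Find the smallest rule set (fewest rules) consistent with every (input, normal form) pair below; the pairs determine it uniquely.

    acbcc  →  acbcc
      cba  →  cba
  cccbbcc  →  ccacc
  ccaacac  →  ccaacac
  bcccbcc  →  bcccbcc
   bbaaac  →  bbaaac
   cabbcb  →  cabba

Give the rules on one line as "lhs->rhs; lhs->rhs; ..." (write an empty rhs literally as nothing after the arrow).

  | acbcc
  | cba
  | cccbbcc => ccacc
  | ccaacac

bcb->ba; cbb->a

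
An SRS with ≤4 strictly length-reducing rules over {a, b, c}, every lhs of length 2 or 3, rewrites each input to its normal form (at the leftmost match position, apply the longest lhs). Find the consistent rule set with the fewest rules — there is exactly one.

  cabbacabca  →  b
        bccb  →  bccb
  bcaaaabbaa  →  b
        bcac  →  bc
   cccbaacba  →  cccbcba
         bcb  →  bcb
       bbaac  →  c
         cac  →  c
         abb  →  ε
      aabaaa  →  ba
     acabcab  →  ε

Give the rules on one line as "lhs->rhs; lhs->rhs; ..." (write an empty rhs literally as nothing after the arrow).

aa->; ab->b; bb->; ca->

  | cabbacabca => bbacabca => acabca => abca => bca => b
  | bccb
  | bcaaaabbaa => baaabbaa => babbaa => bbbaa => baa => b
  | bcac => bc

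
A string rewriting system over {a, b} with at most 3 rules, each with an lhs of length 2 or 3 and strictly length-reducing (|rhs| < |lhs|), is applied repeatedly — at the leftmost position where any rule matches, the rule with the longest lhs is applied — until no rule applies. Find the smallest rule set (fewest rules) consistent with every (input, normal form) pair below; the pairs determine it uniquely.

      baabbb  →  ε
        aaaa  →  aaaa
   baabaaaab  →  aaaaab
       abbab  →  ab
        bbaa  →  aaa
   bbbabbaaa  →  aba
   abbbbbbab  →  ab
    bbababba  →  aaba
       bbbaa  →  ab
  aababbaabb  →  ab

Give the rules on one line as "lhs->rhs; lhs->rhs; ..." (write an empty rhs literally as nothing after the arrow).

  | baabbb => bbbb => abb => ε
  | aaaa
  | baabaaaab => bbaaaab => aaaaab
  | abbab => ab

abb->; baa->b; bb->a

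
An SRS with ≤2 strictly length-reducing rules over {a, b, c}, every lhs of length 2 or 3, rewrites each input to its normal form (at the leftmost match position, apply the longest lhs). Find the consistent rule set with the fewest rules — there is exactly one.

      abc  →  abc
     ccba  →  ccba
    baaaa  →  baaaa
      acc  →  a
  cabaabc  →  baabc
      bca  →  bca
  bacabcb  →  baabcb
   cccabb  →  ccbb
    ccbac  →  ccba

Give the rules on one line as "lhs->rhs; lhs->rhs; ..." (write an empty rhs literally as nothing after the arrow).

  | abc
  | ccba
  | baaaa
  | acc => ac => a

ac->a; cab->b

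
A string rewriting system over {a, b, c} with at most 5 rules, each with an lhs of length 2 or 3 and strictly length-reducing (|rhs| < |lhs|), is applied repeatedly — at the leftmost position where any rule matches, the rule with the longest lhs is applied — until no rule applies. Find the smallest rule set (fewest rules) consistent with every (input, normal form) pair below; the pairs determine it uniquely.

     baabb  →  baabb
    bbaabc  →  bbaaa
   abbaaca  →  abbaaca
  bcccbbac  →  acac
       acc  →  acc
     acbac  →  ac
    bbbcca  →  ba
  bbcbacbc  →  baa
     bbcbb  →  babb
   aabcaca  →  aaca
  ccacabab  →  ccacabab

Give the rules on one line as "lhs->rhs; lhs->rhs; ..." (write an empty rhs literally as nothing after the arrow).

bac->; bc->a; bca->; cbb->

  | baabb
  | bbaabc => bbaaa
  | abbaaca
  | bcccbbac => accbbac => acac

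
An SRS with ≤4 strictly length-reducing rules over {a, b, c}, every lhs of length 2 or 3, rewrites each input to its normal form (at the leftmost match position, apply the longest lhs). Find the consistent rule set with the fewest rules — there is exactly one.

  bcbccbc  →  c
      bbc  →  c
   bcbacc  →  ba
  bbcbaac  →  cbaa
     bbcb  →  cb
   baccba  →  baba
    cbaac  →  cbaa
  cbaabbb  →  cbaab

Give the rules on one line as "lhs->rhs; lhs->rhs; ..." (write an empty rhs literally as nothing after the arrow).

  | bcbccbc => bccbc => cbc => c
  | bbc => c
  | bcbacc => bacc => bac => ba
  | bbcbaac => cbaac => cbaa

ac->a; bb->; bc->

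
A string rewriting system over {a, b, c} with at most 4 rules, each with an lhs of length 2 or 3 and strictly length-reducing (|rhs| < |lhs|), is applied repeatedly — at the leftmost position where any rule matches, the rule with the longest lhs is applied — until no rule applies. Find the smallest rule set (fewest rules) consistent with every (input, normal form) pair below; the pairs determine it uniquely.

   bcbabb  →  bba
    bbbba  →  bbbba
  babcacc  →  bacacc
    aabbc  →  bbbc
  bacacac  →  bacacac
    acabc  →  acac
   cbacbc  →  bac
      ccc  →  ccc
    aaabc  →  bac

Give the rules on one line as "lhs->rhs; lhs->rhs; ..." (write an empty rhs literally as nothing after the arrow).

  | bcbabb => bbabb => bbab => bba
  | bbbba
  | babcacc => bacacc
  | aabbc => bbbc

aa->b; ab->a; cb->b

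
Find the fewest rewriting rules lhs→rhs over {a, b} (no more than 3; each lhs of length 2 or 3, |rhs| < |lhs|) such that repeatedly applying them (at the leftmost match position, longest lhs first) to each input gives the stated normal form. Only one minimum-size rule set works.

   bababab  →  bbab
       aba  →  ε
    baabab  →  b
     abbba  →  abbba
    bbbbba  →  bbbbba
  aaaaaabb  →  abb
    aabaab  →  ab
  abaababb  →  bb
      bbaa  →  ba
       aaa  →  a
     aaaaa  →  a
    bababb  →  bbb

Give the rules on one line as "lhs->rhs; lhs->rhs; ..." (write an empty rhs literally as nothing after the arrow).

  | bababab => bbab
  | aba => ε
  | baabab => abab => b
  | abbba

aa->a; aba->; baa->a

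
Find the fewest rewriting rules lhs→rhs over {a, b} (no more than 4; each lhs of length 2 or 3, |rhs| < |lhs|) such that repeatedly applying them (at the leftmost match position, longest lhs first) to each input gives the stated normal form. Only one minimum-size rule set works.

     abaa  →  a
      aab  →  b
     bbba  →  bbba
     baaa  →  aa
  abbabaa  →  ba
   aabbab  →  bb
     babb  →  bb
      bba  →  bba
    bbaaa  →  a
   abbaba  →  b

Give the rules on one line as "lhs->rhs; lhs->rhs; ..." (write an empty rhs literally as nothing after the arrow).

  | abaa => a
  | aab => b
  | bbba
  | baaa => aa

aab->b; ab->; aba->; baa->a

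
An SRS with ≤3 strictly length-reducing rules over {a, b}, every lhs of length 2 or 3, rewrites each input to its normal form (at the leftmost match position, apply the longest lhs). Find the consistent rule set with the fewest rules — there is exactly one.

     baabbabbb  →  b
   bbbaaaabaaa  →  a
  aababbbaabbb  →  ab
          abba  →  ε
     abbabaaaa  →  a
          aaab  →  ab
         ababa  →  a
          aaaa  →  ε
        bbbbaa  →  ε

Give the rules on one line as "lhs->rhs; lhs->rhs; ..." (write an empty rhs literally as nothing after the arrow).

aa->; ba->; bb->

  | baabbabbb => abbabbb => aabbb => bbb => b
  | bbbaaaabaaa => baaaabaaa => aaabaaa => abaaa => aaa => a
  | aababbbaabbb => babbbaabbb => bbbaabbb => baabbb => abbb => ab
  | abba => aa => ε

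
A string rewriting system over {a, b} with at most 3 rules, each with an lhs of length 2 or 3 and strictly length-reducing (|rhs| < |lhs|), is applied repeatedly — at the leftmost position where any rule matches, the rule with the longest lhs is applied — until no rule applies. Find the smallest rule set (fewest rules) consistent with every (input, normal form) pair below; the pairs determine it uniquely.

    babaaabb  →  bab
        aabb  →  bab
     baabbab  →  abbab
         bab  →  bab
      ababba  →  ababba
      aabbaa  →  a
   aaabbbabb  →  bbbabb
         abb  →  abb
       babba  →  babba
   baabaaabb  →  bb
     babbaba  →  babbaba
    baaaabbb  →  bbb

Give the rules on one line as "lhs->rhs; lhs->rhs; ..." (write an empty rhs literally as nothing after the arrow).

  | babaaabb => baaabb => aabb => bab
  | aabb => bab
  | baabbab => abbab
  | bab

aaa->; aab->ba; baa->a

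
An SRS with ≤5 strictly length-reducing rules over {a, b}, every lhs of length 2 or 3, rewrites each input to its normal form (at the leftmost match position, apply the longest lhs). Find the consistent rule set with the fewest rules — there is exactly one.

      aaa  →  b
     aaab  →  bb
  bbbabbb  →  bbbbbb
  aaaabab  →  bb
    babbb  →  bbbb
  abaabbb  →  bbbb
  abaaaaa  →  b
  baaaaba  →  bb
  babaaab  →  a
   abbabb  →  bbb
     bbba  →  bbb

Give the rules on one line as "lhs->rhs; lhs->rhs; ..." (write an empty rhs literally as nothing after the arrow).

aa->b; ab->a; ba->b; baa->a

  | aaa => ba => b
  | aaab => bab => bb
  | bbbabbb => bbbbbb
  | aaaabab => baabab => abab => aab => bb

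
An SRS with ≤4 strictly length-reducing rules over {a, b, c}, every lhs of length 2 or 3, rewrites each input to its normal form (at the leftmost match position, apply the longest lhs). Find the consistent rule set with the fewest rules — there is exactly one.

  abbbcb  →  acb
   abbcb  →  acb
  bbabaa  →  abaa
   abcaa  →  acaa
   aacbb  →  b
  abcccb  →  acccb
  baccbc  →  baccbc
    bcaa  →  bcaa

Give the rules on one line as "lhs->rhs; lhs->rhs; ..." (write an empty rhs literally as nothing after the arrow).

aac->b; abc->ac; bb->

  | abbbcb => abcb => acb
  | abbcb => acb
  | bbabaa => abaa
  | abcaa => acaa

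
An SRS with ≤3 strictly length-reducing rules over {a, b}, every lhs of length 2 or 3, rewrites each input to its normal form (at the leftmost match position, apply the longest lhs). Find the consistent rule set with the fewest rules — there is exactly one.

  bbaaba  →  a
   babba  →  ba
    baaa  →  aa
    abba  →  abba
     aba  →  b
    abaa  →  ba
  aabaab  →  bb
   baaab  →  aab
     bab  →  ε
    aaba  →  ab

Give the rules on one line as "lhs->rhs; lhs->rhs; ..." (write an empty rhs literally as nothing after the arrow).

aba->b; baa->a; bab->

  | bbaaba => baba => a
  | babba => ba
  | baaa => aa
  | abba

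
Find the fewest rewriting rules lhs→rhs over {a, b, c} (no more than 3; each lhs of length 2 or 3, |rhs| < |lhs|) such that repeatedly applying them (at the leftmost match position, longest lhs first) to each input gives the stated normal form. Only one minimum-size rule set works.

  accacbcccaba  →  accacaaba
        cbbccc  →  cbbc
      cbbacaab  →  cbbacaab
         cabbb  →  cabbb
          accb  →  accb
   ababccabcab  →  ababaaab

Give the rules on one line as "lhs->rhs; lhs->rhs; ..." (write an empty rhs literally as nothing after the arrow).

bca->aa; bcc->b

  | accacbcccaba => accacbcaba => accacaaba
  | cbbccc => cbbc
  | cbbacaab
  | cabbb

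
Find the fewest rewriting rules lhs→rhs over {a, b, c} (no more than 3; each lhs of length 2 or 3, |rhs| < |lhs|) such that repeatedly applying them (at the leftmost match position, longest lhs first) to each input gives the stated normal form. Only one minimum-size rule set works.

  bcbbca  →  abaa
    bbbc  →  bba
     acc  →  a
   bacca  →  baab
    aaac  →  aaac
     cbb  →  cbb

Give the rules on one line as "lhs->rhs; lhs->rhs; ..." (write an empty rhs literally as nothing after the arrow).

  | bcbbca => abbca => abaa
  | bbbc => bba
  | acc => a
  | bacca => baab

bc->a; cc->; cca->ab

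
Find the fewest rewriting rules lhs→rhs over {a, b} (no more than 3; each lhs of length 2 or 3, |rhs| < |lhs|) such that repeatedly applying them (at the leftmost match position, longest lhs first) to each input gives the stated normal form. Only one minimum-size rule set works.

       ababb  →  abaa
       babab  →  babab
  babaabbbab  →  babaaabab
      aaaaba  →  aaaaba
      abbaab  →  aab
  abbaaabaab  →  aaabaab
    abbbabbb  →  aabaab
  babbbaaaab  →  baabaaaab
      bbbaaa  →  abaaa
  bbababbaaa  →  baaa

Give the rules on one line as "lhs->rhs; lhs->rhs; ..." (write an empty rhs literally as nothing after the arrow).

  | ababb => abaa
  | babab
  | babaabbbab => babaaabab
  | aaaaba

bb->a; bba->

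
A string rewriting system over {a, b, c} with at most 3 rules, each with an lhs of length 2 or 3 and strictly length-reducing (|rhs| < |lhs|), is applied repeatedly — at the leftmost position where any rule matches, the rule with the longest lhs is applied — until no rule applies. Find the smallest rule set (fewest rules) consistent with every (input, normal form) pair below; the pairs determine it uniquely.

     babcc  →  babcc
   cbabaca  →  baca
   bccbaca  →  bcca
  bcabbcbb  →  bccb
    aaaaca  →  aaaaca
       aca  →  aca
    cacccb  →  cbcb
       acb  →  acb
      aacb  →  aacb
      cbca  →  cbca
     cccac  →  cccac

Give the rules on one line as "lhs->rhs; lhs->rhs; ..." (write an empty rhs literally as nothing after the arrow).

  | babcc
  | cbabaca => baca
  | bccbaca => bcca
  | bcabbcbb => bcaccbb => bcbbb => bccb

acc->b; bb->c; cba->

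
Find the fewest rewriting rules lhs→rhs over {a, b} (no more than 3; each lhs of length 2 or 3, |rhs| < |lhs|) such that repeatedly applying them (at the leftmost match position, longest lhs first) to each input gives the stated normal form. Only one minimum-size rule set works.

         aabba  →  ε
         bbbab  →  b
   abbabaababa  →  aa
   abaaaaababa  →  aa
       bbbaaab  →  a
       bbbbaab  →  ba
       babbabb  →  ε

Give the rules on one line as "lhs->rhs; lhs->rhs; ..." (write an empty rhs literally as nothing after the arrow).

ab->; aba->; bb->a

  | aabba => aba => ε
  | bbbab => abab => b
  | abbabaababa => babaababa => bababa => bba => aa
  | abaaaaababa => aaaababa => aaaba => aa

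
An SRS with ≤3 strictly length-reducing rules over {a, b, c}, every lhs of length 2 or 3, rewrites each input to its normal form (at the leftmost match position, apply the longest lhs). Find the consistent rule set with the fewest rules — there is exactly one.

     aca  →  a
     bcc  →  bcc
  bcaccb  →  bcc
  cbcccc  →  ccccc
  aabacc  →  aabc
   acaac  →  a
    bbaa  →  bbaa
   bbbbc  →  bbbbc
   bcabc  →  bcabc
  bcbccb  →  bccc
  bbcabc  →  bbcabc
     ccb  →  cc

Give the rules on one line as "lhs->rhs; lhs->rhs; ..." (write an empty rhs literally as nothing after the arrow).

ac->; cb->c

  | aca => a
  | bcc
  | bcaccb => bccb => bcc
  | cbcccc => ccccc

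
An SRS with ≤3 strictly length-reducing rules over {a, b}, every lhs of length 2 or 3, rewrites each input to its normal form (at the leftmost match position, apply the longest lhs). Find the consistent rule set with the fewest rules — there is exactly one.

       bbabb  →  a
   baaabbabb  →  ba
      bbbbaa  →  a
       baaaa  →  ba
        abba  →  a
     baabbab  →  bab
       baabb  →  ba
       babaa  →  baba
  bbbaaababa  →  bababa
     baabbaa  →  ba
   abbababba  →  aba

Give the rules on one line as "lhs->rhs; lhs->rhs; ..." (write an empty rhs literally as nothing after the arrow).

  | bbabb => abb => a
  | baaabbabb => baabbabb => babbabb => baabb => babb => ba
  | bbbbaa => bbaa => aa => a
  | baaaa => baaa => baa => ba

aa->a; bb->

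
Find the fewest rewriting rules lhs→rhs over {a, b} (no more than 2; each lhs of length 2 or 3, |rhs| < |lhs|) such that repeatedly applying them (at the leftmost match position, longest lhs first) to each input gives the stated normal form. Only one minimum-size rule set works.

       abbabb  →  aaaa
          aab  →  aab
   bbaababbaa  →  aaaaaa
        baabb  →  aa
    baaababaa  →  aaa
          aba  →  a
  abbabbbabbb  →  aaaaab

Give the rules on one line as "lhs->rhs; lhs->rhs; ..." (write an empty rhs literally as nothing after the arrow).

ba->; bb->a

  | abbabb => aaabb => aaaa
  | aab
  | bbaababbaa => aaababbaa => aaabbaa => aaaaaa
  | baabb => abb => aa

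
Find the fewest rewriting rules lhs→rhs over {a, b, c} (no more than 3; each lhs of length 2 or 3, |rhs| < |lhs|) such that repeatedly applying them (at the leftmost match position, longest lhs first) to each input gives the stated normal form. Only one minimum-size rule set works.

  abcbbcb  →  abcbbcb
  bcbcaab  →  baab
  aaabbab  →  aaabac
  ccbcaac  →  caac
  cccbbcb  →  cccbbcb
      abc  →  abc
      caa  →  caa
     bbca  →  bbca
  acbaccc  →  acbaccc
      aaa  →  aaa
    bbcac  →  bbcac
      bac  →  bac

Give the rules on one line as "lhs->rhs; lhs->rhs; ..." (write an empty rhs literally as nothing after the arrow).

bab->ac; cbc->

  | abcbbcb
  | bcbcaab => baab
  | aaabbab => aaabac
  | ccbcaac => caac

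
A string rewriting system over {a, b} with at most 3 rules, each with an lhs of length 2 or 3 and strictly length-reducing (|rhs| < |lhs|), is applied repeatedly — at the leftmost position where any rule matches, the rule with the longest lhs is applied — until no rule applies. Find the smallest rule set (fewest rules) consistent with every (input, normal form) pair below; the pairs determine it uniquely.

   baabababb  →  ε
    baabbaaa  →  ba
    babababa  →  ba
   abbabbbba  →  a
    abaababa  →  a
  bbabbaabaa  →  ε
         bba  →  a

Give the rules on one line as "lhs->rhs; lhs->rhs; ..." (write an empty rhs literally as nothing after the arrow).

  | baabababb => bbbababb => bababb => babb => bb => ε
  | baabbaaa => bbbbaaa => bbaaa => aaa => ba
  | babababa => bababa => baba => ba
  | abbabbbba => babbbba => bbbba => bba => a

aa->b; ab->; bb->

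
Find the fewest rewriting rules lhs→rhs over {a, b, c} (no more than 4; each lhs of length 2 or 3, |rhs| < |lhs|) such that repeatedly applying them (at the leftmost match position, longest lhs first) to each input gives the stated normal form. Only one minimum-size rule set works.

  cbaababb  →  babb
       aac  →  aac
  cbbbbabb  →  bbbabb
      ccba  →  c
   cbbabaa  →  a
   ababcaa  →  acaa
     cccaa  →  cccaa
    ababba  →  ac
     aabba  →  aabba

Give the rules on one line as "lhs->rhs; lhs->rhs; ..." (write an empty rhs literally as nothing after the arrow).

  | cbaababb => cbababb => cbbabb => babb
  | aac
  | cbbbbabb => bbbabb
  | ccba => ccb => c

aba->ac; bac->; cb->; cba->cb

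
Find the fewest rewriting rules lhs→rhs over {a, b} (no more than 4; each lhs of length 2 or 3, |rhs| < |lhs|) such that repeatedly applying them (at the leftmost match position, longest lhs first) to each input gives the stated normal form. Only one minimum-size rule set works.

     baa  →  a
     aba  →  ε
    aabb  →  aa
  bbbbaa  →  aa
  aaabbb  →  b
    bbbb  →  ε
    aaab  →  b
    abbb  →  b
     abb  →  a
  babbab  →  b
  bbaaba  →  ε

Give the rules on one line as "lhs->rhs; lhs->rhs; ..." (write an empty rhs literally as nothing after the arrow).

ab->b; abb->a; ba->; bb->

  | baa => a
  | aba => ba => ε
  | aabb => aa
  | bbbbaa => bbaa => aa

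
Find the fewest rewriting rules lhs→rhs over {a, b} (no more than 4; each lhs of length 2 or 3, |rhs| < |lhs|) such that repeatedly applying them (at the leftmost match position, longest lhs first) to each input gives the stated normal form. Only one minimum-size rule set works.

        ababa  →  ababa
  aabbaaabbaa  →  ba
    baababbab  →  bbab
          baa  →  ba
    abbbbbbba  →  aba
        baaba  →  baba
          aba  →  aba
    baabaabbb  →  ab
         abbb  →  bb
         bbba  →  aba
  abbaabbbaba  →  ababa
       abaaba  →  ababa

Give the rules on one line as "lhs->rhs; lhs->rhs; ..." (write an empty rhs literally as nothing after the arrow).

  | ababa
  | aabbaaabbaa => abaaabbaa => abaabbaa => ababbaa => abbaa => baa => ba
  | baababbab => bababbab => babbab => bbab
  | baa => ba

abb->b; baa->ba; bbb->ab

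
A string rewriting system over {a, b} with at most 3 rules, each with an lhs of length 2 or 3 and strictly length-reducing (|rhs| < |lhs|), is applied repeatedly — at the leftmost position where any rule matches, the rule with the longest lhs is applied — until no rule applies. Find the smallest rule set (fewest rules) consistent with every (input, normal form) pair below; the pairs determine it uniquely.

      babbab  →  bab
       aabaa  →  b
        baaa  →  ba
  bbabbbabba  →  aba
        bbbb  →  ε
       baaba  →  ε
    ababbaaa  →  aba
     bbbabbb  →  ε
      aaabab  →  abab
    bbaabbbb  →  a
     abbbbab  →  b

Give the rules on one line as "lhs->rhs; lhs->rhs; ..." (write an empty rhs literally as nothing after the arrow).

aa->; bb->a

  | babbab => baaab => bab
  | aabaa => baa => b
  | baaa => ba
  | bbabbbabba => aabbbabba => bbbabba => ababba => abaaa => aba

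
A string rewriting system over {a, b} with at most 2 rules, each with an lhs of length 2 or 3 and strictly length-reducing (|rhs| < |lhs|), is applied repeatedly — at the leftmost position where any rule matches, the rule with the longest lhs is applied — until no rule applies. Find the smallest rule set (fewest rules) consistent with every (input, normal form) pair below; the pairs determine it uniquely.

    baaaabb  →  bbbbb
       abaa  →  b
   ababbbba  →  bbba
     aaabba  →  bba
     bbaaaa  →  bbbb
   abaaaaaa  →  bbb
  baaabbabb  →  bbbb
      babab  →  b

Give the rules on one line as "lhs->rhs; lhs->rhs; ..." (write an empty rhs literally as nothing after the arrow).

  | baaaabb => bbaabb => bbbbb
  | abaa => aa => b
  | ababbbba => abbbba => bbba
  | aaabba => babba => bba

aa->b; ab->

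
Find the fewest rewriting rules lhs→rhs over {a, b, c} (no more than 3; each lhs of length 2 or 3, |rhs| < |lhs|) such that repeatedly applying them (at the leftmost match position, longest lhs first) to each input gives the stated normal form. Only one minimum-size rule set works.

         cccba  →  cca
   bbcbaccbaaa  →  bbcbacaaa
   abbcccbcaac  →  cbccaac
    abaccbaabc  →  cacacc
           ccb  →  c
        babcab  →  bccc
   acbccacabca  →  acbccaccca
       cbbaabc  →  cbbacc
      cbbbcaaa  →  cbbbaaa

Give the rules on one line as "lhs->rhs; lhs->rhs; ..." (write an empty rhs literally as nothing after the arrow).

ab->c; bca->ba; ccb->ab

  | cccba => caba => cca
  | bbcbaccbaaa => bbcbaabaaa => bbcbacaaa
  | abbcccbcaac => cbcccbcaac => cbcabcaac => cbabcaac => cbccaac
  | abaccbaabc => caccbaabc => caabaabc => cacaabc => cacacc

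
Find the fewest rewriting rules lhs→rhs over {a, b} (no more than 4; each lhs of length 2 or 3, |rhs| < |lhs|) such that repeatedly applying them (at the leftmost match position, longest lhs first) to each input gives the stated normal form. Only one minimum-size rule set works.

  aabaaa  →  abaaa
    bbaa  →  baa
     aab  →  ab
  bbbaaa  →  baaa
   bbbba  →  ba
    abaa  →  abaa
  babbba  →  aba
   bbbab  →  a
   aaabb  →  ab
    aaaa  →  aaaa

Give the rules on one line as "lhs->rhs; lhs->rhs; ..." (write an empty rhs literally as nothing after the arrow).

  | aabaaa => abaaa
  | bbaa => baa
  | aab => ab
  | bbbaaa => bbaaa => baaa

aab->ab; bab->a; bb->b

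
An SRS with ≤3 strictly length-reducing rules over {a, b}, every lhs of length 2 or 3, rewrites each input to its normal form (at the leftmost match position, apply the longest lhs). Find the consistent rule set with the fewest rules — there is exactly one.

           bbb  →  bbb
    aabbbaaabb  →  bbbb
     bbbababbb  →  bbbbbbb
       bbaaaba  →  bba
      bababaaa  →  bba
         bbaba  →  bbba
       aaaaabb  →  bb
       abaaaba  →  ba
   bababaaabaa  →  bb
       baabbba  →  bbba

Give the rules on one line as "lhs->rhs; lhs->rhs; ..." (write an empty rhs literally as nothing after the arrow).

ab->b; baa->

  | bbb
  | aabbbaaabb => abbbaaabb => bbbaaabb => bbabb => bbbb
  | bbbababbb => bbbbabbb => bbbbbbb
  | bbaaaba => baba => bba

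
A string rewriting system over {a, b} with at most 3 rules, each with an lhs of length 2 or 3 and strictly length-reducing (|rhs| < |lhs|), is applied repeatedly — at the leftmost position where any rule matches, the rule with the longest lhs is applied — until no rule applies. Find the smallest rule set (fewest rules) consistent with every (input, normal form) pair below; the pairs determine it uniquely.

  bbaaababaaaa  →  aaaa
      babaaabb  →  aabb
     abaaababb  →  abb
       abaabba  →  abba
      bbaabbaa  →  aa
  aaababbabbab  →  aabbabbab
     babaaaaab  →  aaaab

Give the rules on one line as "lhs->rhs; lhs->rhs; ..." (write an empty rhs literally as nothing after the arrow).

aba->; baa->aa

  | bbaaababaaaa => baaababaaaa => aaababaaaa => aabaaaa => aaaa
  | babaaabb => baabb => aabb
  | abaaababb => aababb => abb
  | abaabba => abba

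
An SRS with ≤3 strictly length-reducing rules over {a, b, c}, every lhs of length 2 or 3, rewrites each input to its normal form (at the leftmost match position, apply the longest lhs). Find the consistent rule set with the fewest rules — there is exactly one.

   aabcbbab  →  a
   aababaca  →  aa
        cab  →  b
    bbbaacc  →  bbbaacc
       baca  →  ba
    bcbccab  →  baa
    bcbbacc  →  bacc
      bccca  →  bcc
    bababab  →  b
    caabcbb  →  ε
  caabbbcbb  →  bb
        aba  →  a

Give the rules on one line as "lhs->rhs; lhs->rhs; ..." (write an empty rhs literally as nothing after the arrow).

  | aabcbbab => acbbab => aabab => aab => a
  | aababaca => aabaca => aaca => aa
  | cab => b
  | bbbaacc

ab->; ca->; cb->a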